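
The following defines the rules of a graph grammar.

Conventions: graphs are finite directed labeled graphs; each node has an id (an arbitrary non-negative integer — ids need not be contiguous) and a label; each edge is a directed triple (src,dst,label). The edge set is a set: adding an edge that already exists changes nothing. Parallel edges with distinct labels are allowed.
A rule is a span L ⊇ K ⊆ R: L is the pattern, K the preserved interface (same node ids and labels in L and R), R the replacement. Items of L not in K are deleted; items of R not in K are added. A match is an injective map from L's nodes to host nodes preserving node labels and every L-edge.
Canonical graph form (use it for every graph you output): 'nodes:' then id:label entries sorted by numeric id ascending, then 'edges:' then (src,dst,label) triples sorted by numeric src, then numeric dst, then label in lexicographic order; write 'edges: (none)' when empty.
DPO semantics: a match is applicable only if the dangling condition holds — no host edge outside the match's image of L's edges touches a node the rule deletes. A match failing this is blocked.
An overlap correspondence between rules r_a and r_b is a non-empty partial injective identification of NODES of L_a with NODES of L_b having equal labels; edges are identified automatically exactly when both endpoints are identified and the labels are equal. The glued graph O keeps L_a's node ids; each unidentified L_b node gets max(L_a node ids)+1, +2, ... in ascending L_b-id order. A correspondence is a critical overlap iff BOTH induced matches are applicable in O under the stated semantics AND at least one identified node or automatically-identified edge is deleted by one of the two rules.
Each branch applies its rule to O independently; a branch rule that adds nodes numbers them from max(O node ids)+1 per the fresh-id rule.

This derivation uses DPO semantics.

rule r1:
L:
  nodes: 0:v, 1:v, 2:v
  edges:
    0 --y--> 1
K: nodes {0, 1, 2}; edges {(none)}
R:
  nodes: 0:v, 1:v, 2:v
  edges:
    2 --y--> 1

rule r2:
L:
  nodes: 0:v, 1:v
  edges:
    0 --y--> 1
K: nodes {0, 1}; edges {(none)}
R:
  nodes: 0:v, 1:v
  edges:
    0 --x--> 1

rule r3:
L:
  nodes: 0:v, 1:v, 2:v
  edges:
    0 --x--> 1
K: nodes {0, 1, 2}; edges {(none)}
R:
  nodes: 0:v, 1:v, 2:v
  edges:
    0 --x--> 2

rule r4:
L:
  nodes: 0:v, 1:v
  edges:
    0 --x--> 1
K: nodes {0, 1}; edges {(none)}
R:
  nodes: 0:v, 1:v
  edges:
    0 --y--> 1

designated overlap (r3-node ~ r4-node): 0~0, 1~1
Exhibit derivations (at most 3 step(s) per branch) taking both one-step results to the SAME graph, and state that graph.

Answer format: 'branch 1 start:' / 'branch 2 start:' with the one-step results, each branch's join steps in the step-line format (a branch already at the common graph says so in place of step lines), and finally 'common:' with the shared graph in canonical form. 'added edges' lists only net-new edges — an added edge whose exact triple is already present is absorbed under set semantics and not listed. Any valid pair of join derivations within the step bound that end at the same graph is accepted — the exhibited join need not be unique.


branch 1 start:
nodes: 0:v, 1:v, 2:v
edges: (0,2,x)
branch 2 start:
nodes: 0:v, 1:v, 2:v
edges: (0,1,y)
branch 1 step 1: rule r3; match: 0->0, 1->2, 2->1; deleted nodes (none); deleted edges (0,2,x); added nodes (none); added edges (0,1,x); result: nodes: 0:v, 1:v, 2:v edges: (0,1,x)
branch 2 step 1: rule r2; match: 0->0, 1->1; deleted nodes (none); deleted edges (0,1,y); added nodes (none); added edges (0,1,x); result: nodes: 0:v, 1:v, 2:v edges: (0,1,x)
common:
nodes: 0:v, 1:v, 2:v
edges: (0,1,x)


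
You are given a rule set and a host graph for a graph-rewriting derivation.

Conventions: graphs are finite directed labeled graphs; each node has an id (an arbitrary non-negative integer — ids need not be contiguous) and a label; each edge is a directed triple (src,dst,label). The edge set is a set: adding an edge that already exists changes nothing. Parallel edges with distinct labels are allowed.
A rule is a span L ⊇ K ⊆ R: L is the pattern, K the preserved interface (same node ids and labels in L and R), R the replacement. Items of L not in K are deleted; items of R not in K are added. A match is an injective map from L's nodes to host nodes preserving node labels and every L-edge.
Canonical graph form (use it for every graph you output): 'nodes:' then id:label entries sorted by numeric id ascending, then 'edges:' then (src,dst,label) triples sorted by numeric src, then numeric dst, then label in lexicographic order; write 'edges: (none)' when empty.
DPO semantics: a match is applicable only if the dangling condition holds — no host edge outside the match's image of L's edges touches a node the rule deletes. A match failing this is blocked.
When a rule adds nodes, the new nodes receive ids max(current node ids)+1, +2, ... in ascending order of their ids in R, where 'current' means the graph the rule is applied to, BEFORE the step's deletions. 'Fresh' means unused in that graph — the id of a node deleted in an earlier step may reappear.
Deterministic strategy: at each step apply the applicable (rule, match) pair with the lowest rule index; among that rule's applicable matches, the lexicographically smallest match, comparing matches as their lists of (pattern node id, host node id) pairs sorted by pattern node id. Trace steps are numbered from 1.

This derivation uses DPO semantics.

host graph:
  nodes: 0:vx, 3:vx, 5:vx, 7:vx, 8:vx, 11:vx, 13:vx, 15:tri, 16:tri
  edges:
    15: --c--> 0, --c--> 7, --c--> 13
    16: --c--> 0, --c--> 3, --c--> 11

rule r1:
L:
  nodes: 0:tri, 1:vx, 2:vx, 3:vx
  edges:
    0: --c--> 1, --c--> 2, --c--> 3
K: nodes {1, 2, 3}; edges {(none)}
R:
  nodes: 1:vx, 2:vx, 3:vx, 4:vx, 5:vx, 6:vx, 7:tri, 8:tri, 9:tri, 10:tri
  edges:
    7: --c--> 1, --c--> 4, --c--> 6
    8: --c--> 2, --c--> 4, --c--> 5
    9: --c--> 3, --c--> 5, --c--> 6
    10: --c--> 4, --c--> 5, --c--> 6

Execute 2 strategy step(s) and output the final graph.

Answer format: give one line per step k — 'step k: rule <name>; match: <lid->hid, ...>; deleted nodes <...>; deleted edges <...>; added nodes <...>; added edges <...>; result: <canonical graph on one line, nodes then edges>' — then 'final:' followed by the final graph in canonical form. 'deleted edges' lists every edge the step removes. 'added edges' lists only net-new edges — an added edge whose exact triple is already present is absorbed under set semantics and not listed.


step 1: rule r1; match: 0->15, 1->0, 2->7, 3->13; deleted nodes 15; deleted edges (15,0,c); (15,7,c); (15,13,c); added nodes 17, 18, 19, 20, 21, 22, 23; added edges (20,0,c); (20,17,c); (20,19,c); (21,7,c); (21,17,c); (21,18,c); (22,13,c); (22,18,c); (22,19,c); (23,17,c); (23,18,c); (23,19,c); result: nodes: 0:vx, 3:vx, 5:vx, 7:vx, 8:vx, 11:vx, 13:vx, 16:tri, 17:vx, 18:vx, 19:vx, 20:tri, 21:tri, 22:tri, 23:tri edges: (16,0,c); (16,3,c); (16,11,c); (20,0,c); (20,17,c); (20,19,c); (21,7,c); (21,17,c); (21,18,c); (22,13,c); (22,18,c); (22,19,c); (23,17,c); (23,18,c); (23,19,c)
step 2: rule r1; match: 0->16, 1->0, 2->3, 3->11; deleted nodes 16; deleted edges (16,0,c); (16,3,c); (16,11,c); added nodes 24, 25, 26, 27, 28, 29, 30; added edges (27,0,c); (27,24,c); (27,26,c); (28,3,c); (28,24,c); (28,25,c); (29,11,c); (29,25,c); (29,26,c); (30,24,c); (30,25,c); (30,26,c); result: nodes: 0:vx, 3:vx, 5:vx, 7:vx, 8:vx, 11:vx, 13:vx, 17:vx, 18:vx, 19:vx, 20:tri, 21:tri, 22:tri, 23:tri, 24:vx, 25:vx, 26:vx, 27:tri, 28:tri, 29:tri, 30:tri edges: (20,0,c); (20,17,c); (20,19,c); (21,7,c); (21,17,c); (21,18,c); (22,13,c); (22,18,c); (22,19,c); (23,17,c); (23,18,c); (23,19,c); (27,0,c); (27,24,c); (27,26,c); (28,3,c); (28,24,c); (28,25,c); (29,11,c); (29,25,c); (29,26,c); (30,24,c); (30,25,c); (30,26,c)
final:
nodes: 0:vx, 3:vx, 5:vx, 7:vx, 8:vx, 11:vx, 13:vx, 17:vx, 18:vx, 19:vx, 20:tri, 21:tri, 22:tri, 23:tri, 24:vx, 25:vx, 26:vx, 27:tri, 28:tri, 29:tri, 30:tri
edges: (20,0,c); (20,17,c); (20,19,c); (21,7,c); (21,17,c); (21,18,c); (22,13,c); (22,18,c); (22,19,c); (23,17,c); (23,18,c); (23,19,c); (27,0,c); (27,24,c); (27,26,c); (28,3,c); (28,24,c); (28,25,c); (29,11,c); (29,25,c); (29,26,c); (30,24,c); (30,25,c); (30,26,c)


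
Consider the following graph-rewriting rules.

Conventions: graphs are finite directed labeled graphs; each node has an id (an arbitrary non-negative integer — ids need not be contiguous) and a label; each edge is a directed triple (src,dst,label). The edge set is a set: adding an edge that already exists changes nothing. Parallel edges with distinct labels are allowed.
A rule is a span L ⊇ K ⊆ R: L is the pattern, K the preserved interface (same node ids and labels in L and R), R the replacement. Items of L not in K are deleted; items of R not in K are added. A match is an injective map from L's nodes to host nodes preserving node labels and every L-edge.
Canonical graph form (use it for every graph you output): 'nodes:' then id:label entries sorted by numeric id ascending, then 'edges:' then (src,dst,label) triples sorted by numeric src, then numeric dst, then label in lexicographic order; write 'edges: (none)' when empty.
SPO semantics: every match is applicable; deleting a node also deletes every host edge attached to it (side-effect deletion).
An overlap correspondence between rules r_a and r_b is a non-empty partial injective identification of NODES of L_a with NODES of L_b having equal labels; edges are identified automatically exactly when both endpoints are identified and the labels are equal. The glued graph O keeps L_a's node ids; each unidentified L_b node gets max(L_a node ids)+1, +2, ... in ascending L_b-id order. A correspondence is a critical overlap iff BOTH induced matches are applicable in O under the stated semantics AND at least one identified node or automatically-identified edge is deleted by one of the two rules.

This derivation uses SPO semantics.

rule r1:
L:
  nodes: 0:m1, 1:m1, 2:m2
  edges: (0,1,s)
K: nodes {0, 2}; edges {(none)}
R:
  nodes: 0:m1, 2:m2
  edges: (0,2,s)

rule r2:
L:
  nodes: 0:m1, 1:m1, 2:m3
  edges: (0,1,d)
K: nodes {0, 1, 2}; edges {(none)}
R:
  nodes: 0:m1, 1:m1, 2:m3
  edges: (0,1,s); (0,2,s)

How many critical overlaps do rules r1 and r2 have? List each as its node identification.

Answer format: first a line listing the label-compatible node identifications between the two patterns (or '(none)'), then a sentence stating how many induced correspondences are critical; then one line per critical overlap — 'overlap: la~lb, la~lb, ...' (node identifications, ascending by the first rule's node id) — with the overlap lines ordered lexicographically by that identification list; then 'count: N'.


label-compatible node identifications between L(r1) and L(r2): 0~0, 0~1, 1~0, 1~1
4 of the induced correspondences are critical overlaps of r1 and r2.
overlap: 0~0, 1~1
overlap: 0~1, 1~0
overlap: 1~0
overlap: 1~1
count: 4


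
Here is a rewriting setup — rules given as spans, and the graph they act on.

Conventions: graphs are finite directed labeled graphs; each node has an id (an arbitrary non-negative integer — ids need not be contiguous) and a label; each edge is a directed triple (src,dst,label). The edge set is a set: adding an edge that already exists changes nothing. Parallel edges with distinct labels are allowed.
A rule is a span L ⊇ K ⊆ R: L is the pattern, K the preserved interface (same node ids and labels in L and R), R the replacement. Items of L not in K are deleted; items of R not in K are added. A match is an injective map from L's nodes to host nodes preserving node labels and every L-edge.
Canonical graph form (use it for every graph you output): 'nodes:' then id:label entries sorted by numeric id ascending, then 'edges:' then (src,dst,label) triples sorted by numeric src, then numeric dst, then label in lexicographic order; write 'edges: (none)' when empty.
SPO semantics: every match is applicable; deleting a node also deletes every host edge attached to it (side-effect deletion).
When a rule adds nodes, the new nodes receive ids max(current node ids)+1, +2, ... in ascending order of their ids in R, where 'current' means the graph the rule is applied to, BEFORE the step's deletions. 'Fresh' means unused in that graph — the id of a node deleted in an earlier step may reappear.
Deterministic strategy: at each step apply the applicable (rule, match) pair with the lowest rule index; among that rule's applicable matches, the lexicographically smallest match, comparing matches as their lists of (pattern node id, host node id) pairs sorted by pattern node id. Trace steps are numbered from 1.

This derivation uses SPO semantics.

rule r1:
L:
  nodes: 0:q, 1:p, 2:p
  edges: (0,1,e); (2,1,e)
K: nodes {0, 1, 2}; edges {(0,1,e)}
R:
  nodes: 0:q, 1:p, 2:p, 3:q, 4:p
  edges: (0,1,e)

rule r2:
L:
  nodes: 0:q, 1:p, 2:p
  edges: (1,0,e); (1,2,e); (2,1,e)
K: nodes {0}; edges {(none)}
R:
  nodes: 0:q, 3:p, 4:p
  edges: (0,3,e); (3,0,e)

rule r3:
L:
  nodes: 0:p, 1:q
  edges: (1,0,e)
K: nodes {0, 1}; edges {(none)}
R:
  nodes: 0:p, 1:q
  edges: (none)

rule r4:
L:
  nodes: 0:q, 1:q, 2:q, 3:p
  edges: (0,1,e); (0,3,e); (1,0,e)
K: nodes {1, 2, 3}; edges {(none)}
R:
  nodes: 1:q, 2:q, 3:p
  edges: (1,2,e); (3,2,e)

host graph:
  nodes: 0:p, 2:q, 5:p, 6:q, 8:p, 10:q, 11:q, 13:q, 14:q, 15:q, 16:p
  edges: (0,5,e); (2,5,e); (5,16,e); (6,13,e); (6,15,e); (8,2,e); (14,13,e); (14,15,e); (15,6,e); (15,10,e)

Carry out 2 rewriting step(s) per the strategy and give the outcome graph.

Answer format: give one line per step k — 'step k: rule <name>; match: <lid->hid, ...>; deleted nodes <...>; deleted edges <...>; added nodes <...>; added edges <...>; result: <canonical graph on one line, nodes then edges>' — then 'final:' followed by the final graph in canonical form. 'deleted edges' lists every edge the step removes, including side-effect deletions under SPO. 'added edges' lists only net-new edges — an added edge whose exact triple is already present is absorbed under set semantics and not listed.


step 1: rule r1; match: 0->2, 1->5, 2->0; deleted nodes (none); deleted edges (0,5,e); added nodes 17, 18; added edges (none); result: nodes: 0:p, 2:q, 5:p, 6:q, 8:p, 10:q, 11:q, 13:q, 14:q, 15:q, 16:p, 17:q, 18:p edges: (2,5,e); (5,16,e); (6,13,e); (6,15,e); (8,2,e); (14,13,e); (14,15,e); (15,6,e); (15,10,e)
step 2: rule r3; match: 0->5, 1->2; deleted nodes (none); deleted edges (2,5,e); added nodes (none); added edges (none); result: nodes: 0:p, 2:q, 5:p, 6:q, 8:p, 10:q, 11:q, 13:q, 14:q, 15:q, 16:p, 17:q, 18:p edges: (5,16,e); (6,13,e); (6,15,e); (8,2,e); (14,13,e); (14,15,e); (15,6,e); (15,10,e)
final:
nodes: 0:p, 2:q, 5:p, 6:q, 8:p, 10:q, 11:q, 13:q, 14:q, 15:q, 16:p, 17:q, 18:p
edges: (5,16,e); (6,13,e); (6,15,e); (8,2,e); (14,13,e); (14,15,e); (15,6,e); (15,10,e)


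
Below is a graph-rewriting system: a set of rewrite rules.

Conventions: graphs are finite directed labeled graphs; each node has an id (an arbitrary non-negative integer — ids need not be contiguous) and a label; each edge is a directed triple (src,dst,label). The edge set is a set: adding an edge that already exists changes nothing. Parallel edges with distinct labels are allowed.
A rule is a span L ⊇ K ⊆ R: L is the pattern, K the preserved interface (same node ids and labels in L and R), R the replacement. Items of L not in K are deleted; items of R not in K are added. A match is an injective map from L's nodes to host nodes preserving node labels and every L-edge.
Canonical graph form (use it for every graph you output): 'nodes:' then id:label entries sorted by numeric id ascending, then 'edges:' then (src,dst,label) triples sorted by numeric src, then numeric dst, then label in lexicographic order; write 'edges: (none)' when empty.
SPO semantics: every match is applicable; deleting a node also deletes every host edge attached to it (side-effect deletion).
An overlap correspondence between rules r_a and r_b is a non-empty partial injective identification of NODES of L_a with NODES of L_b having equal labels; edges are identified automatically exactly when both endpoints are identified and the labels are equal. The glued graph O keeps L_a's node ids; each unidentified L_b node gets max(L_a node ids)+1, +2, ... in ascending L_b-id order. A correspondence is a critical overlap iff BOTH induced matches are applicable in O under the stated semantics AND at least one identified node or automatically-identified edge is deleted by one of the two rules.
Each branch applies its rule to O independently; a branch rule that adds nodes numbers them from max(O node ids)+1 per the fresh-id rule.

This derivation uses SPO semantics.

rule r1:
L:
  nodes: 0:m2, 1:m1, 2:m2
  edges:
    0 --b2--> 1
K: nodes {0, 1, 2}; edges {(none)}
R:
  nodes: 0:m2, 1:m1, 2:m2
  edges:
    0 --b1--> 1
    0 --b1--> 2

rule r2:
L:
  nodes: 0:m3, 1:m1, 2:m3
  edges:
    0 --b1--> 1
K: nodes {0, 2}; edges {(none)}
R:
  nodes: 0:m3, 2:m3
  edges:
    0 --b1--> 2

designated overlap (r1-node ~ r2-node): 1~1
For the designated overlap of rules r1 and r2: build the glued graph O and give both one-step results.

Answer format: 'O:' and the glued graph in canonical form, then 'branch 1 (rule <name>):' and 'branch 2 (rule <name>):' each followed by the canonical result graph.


O:
nodes: 0:m2, 1:m1, 2:m2, 3:m3, 4:m3
edges: (0,1,b2); (3,1,b1)
branch 1 (rule r1):
nodes: 0:m2, 1:m1, 2:m2, 3:m3, 4:m3
edges: (0,1,b1); (0,2,b1); (3,1,b1)
branch 2 (rule r2):
nodes: 0:m2, 2:m2, 3:m3, 4:m3
edges: (3,4,b1)


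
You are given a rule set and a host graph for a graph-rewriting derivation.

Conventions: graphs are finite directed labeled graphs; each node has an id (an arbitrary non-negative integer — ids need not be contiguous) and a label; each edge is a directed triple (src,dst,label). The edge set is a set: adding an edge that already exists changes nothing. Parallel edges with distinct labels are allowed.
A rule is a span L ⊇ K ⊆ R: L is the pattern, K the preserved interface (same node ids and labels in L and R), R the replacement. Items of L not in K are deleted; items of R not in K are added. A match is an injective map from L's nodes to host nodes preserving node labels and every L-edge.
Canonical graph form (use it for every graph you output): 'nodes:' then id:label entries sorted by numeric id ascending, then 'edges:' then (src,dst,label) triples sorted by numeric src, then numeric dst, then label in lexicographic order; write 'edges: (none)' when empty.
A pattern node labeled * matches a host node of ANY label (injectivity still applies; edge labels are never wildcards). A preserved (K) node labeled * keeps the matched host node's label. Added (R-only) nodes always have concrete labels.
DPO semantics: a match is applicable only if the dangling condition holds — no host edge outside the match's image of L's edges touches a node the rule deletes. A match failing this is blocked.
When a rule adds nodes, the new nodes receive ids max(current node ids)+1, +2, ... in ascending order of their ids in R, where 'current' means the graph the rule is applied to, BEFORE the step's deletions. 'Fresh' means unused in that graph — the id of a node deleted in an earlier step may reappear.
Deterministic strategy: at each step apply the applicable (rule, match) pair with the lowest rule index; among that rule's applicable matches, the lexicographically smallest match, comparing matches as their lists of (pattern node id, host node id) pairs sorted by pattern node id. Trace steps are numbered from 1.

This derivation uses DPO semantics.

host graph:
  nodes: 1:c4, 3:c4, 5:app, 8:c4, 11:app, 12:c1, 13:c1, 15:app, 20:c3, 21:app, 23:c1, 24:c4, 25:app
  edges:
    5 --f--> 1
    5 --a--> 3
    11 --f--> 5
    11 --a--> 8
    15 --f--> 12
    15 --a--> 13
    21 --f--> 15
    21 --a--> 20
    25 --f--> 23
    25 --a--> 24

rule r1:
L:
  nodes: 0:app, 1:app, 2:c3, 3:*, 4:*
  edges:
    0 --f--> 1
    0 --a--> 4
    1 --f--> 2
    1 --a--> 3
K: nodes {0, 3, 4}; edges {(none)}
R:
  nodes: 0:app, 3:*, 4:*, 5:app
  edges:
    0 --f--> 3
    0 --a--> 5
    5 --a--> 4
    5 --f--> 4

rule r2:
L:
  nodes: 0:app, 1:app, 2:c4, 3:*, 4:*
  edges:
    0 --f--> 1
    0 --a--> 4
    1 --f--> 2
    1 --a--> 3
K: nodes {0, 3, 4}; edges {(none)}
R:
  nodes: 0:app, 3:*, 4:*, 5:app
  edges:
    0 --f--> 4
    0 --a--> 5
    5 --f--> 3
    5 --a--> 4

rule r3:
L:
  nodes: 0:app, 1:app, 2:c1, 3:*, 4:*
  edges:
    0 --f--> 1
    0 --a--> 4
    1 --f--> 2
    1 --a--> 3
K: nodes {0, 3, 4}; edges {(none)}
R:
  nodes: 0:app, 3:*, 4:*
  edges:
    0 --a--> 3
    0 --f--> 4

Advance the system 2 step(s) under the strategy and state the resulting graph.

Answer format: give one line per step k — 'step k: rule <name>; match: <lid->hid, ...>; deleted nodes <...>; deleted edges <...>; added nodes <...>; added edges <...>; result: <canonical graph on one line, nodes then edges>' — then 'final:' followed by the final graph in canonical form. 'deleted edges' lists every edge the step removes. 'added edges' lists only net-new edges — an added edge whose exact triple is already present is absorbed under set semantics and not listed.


step 1: rule r2; match: 0->11, 1->5, 2->1, 3->3, 4->8; deleted nodes 1, 5; deleted edges (5,1,f); (5,3,a); (11,5,f); (11,8,a); added nodes 26; added edges (11,8,f); (11,26,a); (26,3,f); (26,8,a); result: nodes: 3:c4, 8:c4, 11:app, 12:c1, 13:c1, 15:app, 20:c3, 21:app, 23:c1, 24:c4, 25:app, 26:app edges: (11,8,f); (11,26,a); (15,12,f); (15,13,a); (21,15,f); (21,20,a); (25,23,f); (25,24,a); (26,3,f); (26,8,a)
step 2: rule r3; match: 0->21, 1->15, 2->12, 3->13, 4->20; deleted nodes 12, 15; deleted edges (15,12,f); (15,13,a); (21,15,f); (21,20,a); added nodes (none); added edges (21,13,a); (21,20,f); result: nodes: 3:c4, 8:c4, 11:app, 13:c1, 20:c3, 21:app, 23:c1, 24:c4, 25:app, 26:app edges: (11,8,f); (11,26,a); (21,13,a); (21,20,f); (25,23,f); (25,24,a); (26,3,f); (26,8,a)
final:
nodes: 3:c4, 8:c4, 11:app, 13:c1, 20:c3, 21:app, 23:c1, 24:c4, 25:app, 26:app
edges: (11,8,f); (11,26,a); (21,13,a); (21,20,f); (25,23,f); (25,24,a); (26,3,f); (26,8,a)


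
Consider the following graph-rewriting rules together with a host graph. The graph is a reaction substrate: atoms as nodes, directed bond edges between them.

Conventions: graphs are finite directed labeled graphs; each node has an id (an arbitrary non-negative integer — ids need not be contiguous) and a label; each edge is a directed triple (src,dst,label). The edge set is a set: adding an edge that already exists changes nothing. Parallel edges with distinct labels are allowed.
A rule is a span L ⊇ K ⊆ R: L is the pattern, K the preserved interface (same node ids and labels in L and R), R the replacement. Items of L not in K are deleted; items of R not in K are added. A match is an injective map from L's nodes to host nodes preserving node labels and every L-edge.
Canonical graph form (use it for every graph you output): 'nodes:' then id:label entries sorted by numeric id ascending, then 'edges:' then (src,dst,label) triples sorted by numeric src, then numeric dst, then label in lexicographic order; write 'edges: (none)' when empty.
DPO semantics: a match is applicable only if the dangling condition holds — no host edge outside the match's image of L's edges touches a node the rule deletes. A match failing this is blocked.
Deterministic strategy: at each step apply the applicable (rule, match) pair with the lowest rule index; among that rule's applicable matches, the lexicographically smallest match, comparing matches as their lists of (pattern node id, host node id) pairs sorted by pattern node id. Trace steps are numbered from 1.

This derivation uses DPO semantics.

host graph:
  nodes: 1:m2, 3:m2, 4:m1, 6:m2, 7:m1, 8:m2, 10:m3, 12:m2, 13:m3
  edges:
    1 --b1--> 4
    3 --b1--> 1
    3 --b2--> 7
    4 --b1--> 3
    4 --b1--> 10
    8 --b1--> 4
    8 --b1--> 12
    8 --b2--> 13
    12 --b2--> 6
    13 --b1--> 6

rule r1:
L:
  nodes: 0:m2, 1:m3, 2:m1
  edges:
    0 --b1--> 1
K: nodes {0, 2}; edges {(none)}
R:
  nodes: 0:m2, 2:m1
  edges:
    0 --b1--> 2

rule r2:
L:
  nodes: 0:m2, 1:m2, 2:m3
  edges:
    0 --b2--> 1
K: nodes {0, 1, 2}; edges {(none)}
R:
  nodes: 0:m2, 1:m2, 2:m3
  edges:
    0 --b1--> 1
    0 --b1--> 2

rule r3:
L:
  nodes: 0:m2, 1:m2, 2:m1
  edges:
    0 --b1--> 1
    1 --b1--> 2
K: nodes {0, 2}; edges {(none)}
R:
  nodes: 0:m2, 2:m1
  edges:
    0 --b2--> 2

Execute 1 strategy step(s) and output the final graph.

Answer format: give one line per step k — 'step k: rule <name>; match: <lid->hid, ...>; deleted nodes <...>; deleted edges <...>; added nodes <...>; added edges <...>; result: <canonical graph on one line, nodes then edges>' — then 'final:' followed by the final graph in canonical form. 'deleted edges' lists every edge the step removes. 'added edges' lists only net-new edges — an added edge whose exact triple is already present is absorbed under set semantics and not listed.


step 1: rule r2; match: 0->12, 1->6, 2->10; deleted nodes (none); deleted edges (12,6,b2); added nodes (none); added edges (12,6,b1); (12,10,b1); result: nodes: 1:m2, 3:m2, 4:m1, 6:m2, 7:m1, 8:m2, 10:m3, 12:m2, 13:m3 edges: (1,4,b1); (3,1,b1); (3,7,b2); (4,3,b1); (4,10,b1); (8,4,b1); (8,12,b1); (8,13,b2); (12,6,b1); (12,10,b1); (13,6,b1)
final:
nodes: 1:m2, 3:m2, 4:m1, 6:m2, 7:m1, 8:m2, 10:m3, 12:m2, 13:m3
edges: (1,4,b1); (3,1,b1); (3,7,b2); (4,3,b1); (4,10,b1); (8,4,b1); (8,12,b1); (8,13,b2); (12,6,b1); (12,10,b1); (13,6,b1)


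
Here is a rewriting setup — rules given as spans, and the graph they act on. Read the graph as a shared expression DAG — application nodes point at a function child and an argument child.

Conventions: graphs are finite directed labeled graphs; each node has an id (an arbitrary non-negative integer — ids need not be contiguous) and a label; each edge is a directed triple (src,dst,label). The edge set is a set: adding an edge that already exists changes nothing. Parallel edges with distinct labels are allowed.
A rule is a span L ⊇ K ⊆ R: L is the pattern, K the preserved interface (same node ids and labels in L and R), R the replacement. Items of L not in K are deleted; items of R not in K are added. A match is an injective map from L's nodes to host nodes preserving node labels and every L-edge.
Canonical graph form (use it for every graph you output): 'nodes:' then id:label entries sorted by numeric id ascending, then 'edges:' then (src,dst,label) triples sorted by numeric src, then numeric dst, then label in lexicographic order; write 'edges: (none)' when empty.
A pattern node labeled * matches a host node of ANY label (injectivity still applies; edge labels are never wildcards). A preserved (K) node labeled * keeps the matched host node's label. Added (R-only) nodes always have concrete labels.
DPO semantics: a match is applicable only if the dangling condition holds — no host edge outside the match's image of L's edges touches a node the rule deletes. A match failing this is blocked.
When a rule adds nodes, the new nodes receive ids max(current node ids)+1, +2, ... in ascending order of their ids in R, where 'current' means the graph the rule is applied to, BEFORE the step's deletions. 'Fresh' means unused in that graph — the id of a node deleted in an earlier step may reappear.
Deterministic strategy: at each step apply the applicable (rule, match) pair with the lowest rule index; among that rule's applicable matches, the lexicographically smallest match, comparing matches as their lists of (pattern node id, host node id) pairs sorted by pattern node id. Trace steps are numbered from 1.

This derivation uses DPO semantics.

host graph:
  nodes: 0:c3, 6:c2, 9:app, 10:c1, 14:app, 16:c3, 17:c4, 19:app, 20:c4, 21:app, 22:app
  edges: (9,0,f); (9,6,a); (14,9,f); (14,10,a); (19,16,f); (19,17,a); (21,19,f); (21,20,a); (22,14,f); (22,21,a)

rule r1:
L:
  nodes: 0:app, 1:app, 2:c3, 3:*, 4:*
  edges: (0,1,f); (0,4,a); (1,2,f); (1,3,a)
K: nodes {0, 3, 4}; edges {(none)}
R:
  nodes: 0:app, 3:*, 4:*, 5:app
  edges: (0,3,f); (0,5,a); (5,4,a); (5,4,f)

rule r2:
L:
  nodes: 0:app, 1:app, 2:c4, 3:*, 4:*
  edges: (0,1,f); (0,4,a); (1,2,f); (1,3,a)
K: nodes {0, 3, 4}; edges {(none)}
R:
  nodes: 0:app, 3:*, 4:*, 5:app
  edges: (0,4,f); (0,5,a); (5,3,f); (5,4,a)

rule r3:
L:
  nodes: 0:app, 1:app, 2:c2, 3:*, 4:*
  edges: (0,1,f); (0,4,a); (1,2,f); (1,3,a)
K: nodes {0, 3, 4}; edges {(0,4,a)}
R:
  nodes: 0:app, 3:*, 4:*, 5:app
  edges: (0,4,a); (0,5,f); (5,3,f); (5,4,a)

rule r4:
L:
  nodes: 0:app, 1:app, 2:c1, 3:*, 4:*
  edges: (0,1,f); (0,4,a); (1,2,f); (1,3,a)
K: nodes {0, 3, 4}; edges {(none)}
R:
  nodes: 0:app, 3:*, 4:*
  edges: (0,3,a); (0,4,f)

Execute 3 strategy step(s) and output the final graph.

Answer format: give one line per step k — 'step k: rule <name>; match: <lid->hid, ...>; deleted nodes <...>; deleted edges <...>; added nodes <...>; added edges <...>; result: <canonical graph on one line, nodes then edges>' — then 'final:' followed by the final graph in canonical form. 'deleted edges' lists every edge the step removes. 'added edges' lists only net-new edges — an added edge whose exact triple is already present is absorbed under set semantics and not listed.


step 1: rule r1; match: 0->14, 1->9, 2->0, 3->6, 4->10; deleted nodes 0, 9; deleted edges (9,0,f); (9,6,a); (14,9,f); (14,10,a); added nodes 23; added edges (14,6,f); (14,23,a); (23,10,a); (23,10,f); result: nodes: 6:c2, 10:c1, 14:app, 16:c3, 17:c4, 19:app, 20:c4, 21:app, 22:app, 23:app edges: (14,6,f); (14,23,a); (19,16,f); (19,17,a); (21,19,f); (21,20,a); (22,14,f); (22,21,a); (23,10,a); (23,10,f)
step 2: rule r1; match: 0->21, 1->19, 2->16, 3->17, 4->20; deleted nodes 16, 19; deleted edges (19,16,f); (19,17,a); (21,19,f); (21,20,a); added nodes 24; added edges (21,17,f); (21,24,a); (24,20,a); (24,20,f); result: nodes: 6:c2, 10:c1, 14:app, 17:c4, 20:c4, 21:app, 22:app, 23:app, 24:app edges: (14,6,f); (14,23,a); (21,17,f); (21,24,a); (22,14,f); (22,21,a); (23,10,a); (23,10,f); (24,20,a); (24,20,f)
step 3: rule r3; match: 0->22, 1->14, 2->6, 3->23, 4->21; deleted nodes 6, 14; deleted edges (14,6,f); (14,23,a); (22,14,f); added nodes 25; added edges (22,25,f); (25,21,a); (25,23,f); result: nodes: 10:c1, 17:c4, 20:c4, 21:app, 22:app, 23:app, 24:app, 25:app edges: (21,17,f); (21,24,a); (22,21,a); (22,25,f); (23,10,a); (23,10,f); (24,20,a); (24,20,f); (25,21,a); (25,23,f)
final:
nodes: 10:c1, 17:c4, 20:c4, 21:app, 22:app, 23:app, 24:app, 25:app
edges: (21,17,f); (21,24,a); (22,21,a); (22,25,f); (23,10,a); (23,10,f); (24,20,a); (24,20,f); (25,21,a); (25,23,f)


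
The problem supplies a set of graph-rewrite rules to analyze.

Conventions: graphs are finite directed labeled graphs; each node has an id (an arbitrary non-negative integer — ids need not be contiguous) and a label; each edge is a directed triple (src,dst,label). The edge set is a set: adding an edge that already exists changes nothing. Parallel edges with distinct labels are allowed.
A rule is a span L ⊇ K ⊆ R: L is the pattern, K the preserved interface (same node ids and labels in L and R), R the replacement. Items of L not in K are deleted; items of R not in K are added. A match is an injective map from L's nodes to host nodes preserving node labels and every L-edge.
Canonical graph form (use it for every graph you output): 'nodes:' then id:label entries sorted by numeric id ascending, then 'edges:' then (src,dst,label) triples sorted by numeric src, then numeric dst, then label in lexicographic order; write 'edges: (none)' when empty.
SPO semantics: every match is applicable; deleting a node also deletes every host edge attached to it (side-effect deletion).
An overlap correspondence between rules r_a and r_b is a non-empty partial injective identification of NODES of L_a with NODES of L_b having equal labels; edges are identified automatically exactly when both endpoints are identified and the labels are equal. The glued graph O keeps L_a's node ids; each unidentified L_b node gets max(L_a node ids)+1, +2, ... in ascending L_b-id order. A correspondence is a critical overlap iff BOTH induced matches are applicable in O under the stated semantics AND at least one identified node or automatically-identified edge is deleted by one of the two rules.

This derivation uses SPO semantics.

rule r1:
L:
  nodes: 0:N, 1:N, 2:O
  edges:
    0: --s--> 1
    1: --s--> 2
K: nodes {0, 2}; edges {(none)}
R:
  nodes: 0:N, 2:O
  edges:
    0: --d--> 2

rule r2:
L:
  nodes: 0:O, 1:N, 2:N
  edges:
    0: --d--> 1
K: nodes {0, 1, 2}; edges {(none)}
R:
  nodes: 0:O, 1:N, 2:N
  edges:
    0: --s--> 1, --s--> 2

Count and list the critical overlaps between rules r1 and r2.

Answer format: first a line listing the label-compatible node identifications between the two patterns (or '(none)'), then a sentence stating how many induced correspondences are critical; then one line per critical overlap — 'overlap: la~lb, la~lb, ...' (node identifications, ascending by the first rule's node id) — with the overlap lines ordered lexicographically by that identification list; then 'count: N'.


label-compatible node identifications between L(r1) and L(r2): 0~1, 0~2, 1~1, 1~2, 2~0
8 of the induced correspondences are critical overlaps of r1 and r2.
overlap: 0~1, 1~2
overlap: 0~1, 1~2, 2~0
overlap: 0~2, 1~1
overlap: 0~2, 1~1, 2~0
overlap: 1~1
overlap: 1~1, 2~0
overlap: 1~2
overlap: 1~2, 2~0
count: 8


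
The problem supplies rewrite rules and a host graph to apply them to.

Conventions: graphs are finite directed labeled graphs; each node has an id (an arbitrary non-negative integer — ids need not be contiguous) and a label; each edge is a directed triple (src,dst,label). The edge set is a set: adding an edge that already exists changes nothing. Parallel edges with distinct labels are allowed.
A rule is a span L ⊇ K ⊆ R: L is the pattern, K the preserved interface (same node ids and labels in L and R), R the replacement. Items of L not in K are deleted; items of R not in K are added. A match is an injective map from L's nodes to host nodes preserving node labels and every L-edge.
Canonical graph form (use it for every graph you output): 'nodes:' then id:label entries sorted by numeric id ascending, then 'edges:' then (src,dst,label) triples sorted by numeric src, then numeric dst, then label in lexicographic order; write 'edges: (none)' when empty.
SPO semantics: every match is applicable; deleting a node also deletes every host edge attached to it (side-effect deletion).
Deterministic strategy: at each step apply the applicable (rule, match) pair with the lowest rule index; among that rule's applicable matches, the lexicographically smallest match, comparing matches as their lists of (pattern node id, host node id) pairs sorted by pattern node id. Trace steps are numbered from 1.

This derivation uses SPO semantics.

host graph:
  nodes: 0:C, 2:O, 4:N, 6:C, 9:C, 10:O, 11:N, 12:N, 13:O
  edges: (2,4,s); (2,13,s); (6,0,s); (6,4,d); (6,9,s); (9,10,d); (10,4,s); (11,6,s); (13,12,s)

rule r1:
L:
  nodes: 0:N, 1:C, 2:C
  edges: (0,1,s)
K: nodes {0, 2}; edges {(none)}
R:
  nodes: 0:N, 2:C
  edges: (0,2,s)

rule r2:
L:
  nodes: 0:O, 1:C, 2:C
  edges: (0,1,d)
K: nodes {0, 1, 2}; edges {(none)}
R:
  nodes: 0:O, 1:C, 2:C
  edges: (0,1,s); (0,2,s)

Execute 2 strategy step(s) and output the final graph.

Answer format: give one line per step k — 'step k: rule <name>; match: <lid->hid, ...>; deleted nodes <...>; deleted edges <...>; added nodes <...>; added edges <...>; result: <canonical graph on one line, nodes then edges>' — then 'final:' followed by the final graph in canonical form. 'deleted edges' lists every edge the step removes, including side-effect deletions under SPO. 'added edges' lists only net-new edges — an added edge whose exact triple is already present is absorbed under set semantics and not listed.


step 1: rule r1; match: 0->11, 1->6, 2->0; deleted nodes 6; deleted edges (6,0,s); (6,4,d); (6,9,s); (11,6,s); added nodes (none); added edges (11,0,s); result: nodes: 0:C, 2:O, 4:N, 9:C, 10:O, 11:N, 12:N, 13:O edges: (2,4,s); (2,13,s); (9,10,d); (10,4,s); (11,0,s); (13,12,s)
step 2: rule r1; match: 0->11, 1->0, 2->9; deleted nodes 0; deleted edges (11,0,s); added nodes (none); added edges (11,9,s); result: nodes: 2:O, 4:N, 9:C, 10:O, 11:N, 12:N, 13:O edges: (2,4,s); (2,13,s); (9,10,d); (10,4,s); (11,9,s); (13,12,s)
final:
nodes: 2:O, 4:N, 9:C, 10:O, 11:N, 12:N, 13:O
edges: (2,4,s); (2,13,s); (9,10,d); (10,4,s); (11,9,s); (13,12,s)


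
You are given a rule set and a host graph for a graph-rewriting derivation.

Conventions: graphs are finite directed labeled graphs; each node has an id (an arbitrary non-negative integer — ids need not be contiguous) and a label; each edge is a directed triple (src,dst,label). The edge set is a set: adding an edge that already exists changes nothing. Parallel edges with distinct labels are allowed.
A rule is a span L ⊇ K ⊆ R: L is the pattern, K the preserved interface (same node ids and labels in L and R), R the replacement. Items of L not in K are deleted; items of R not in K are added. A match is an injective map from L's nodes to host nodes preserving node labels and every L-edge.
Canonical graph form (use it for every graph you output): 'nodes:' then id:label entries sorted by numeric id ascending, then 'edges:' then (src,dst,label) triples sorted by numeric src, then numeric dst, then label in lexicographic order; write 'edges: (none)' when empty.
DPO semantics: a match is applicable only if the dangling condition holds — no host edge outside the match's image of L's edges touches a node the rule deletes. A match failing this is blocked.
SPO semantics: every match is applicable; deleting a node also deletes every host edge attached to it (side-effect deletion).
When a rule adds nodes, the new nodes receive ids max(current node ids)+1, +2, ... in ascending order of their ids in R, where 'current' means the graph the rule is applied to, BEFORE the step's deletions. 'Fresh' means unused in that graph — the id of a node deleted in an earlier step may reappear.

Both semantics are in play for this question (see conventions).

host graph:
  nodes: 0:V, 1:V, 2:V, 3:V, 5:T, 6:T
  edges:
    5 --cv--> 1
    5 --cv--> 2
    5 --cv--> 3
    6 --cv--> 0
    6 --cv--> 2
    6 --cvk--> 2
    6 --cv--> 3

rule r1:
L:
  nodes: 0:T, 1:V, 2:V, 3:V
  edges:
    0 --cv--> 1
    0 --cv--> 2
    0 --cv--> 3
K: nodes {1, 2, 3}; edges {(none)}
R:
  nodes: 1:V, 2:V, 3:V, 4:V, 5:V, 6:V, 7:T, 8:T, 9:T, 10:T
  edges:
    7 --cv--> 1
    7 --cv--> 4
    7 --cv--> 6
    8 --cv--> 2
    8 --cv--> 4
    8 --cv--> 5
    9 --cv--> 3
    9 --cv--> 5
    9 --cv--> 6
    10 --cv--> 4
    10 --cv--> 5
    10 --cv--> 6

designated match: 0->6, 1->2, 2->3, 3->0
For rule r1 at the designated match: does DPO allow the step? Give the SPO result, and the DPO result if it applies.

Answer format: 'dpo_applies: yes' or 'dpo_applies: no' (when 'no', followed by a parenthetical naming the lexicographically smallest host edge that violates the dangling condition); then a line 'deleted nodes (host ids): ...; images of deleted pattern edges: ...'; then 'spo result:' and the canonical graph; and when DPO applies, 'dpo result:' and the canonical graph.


dpo_applies: no
(the rule deletes node 6, which keeps host edge (6,2,cvk) outside the match image — the dangling condition fails, DPO blocks; SPO proceeds and side-deletes such edges)
deleted nodes (host ids): 6; images of deleted pattern edges: (6,0,cv); (6,2,cv); (6,3,cv)
spo result:
nodes: 0:V, 1:V, 2:V, 3:V, 5:T, 7:V, 8:V, 9:V, 10:T, 11:T, 12:T, 13:T
edges: (5,1,cv); (5,2,cv); (5,3,cv); (10,2,cv); (10,7,cv); (10,9,cv); (11,3,cv); (11,7,cv); (11,8,cv); (12,0,cv); (12,8,cv); (12,9,cv); (13,7,cv); (13,8,cv); (13,9,cv)


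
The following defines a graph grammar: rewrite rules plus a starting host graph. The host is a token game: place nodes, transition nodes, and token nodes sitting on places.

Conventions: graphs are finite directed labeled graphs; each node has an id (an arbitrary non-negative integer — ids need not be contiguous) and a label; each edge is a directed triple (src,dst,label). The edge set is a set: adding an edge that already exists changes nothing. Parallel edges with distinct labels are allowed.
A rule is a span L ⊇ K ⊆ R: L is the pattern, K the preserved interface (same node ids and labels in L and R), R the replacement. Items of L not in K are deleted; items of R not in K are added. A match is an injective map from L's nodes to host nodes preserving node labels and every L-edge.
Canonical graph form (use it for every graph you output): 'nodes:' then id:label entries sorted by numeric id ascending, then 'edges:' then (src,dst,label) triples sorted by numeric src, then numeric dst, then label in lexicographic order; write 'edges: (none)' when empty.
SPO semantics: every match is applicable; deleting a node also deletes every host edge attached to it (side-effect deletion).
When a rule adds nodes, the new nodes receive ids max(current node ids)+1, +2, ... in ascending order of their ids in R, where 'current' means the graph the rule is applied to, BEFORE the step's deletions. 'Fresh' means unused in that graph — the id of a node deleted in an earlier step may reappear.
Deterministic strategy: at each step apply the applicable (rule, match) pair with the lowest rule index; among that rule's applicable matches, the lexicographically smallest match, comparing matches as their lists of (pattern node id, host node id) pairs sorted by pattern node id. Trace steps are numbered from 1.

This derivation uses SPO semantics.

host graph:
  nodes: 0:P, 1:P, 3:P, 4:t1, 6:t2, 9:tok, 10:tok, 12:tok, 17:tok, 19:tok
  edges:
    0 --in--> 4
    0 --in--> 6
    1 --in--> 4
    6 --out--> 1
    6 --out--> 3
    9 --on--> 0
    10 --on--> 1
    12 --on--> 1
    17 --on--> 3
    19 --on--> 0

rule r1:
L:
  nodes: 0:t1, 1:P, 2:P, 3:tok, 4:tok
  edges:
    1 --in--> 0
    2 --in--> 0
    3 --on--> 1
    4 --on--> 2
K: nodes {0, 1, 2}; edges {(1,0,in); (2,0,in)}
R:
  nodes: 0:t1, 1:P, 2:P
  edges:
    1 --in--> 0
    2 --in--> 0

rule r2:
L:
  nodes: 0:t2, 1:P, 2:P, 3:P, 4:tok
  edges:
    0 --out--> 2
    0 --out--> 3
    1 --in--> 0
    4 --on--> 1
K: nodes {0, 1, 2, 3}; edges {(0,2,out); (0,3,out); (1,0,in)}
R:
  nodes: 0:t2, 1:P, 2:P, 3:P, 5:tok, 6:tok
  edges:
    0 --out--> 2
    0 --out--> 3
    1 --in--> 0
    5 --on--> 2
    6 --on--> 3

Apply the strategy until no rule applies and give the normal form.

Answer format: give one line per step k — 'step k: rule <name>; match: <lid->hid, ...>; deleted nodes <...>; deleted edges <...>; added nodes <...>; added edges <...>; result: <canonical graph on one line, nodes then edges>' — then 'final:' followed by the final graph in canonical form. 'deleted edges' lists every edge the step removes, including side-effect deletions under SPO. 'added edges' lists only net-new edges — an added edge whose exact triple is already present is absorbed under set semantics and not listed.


step 1: rule r1; match: 0->4, 1->0, 2->1, 3->9, 4->10; deleted nodes 9, 10; deleted edges (9,0,on); (10,1,on); added nodes (none); added edges (none); result: nodes: 0:P, 1:P, 3:P, 4:t1, 6:t2, 12:tok, 17:tok, 19:tok edges: (0,4,in); (0,6,in); (1,4,in); (6,1,out); (6,3,out); (12,1,on); (17,3,on); (19,0,on)
step 2: rule r1; match: 0->4, 1->0, 2->1, 3->19, 4->12; deleted nodes 12, 19; deleted edges (12,1,on); (19,0,on); added nodes (none); added edges (none); result: nodes: 0:P, 1:P, 3:P, 4:t1, 6:t2, 17:tok edges: (0,4,in); (0,6,in); (1,4,in); (6,1,out); (6,3,out); (17,3,on)
final:
nodes: 0:P, 1:P, 3:P, 4:t1, 6:t2, 17:tok
edges: (0,4,in); (0,6,in); (1,4,in); (6,1,out); (6,3,out); (17,3,on)
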